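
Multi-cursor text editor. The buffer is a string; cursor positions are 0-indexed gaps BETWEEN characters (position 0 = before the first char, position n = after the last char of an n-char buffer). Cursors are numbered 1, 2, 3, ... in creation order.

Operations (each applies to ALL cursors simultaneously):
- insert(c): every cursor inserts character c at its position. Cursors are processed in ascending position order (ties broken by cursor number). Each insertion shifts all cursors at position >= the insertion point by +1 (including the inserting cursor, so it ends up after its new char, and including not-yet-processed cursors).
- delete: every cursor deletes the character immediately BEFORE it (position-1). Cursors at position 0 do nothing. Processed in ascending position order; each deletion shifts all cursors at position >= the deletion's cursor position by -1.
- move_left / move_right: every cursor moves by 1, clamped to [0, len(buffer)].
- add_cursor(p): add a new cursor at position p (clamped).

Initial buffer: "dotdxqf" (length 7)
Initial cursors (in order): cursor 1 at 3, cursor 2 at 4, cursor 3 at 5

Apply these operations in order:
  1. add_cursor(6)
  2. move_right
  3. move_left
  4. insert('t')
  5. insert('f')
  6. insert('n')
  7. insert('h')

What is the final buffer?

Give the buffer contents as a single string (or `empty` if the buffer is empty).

Answer: dottfnhdtfnhxtfnhqtfnhf

Derivation:
After op 1 (add_cursor(6)): buffer="dotdxqf" (len 7), cursors c1@3 c2@4 c3@5 c4@6, authorship .......
After op 2 (move_right): buffer="dotdxqf" (len 7), cursors c1@4 c2@5 c3@6 c4@7, authorship .......
After op 3 (move_left): buffer="dotdxqf" (len 7), cursors c1@3 c2@4 c3@5 c4@6, authorship .......
After op 4 (insert('t')): buffer="dottdtxtqtf" (len 11), cursors c1@4 c2@6 c3@8 c4@10, authorship ...1.2.3.4.
After op 5 (insert('f')): buffer="dottfdtfxtfqtff" (len 15), cursors c1@5 c2@8 c3@11 c4@14, authorship ...11.22.33.44.
After op 6 (insert('n')): buffer="dottfndtfnxtfnqtfnf" (len 19), cursors c1@6 c2@10 c3@14 c4@18, authorship ...111.222.333.444.
After op 7 (insert('h')): buffer="dottfnhdtfnhxtfnhqtfnhf" (len 23), cursors c1@7 c2@12 c3@17 c4@22, authorship ...1111.2222.3333.4444.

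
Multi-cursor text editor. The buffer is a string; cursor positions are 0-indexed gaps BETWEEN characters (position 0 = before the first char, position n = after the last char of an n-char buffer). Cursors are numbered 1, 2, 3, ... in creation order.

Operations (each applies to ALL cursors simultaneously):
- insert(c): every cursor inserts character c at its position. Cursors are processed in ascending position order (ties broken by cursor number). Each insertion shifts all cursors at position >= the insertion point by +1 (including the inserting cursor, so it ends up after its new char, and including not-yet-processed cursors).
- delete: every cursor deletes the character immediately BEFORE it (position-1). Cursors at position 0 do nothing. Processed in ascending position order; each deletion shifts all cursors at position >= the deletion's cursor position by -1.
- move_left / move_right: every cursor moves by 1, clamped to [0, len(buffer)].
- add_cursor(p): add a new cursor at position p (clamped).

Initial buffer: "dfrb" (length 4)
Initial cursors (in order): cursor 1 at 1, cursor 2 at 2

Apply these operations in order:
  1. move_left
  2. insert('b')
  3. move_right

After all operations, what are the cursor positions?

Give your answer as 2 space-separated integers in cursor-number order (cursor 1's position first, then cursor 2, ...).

Answer: 2 4

Derivation:
After op 1 (move_left): buffer="dfrb" (len 4), cursors c1@0 c2@1, authorship ....
After op 2 (insert('b')): buffer="bdbfrb" (len 6), cursors c1@1 c2@3, authorship 1.2...
After op 3 (move_right): buffer="bdbfrb" (len 6), cursors c1@2 c2@4, authorship 1.2...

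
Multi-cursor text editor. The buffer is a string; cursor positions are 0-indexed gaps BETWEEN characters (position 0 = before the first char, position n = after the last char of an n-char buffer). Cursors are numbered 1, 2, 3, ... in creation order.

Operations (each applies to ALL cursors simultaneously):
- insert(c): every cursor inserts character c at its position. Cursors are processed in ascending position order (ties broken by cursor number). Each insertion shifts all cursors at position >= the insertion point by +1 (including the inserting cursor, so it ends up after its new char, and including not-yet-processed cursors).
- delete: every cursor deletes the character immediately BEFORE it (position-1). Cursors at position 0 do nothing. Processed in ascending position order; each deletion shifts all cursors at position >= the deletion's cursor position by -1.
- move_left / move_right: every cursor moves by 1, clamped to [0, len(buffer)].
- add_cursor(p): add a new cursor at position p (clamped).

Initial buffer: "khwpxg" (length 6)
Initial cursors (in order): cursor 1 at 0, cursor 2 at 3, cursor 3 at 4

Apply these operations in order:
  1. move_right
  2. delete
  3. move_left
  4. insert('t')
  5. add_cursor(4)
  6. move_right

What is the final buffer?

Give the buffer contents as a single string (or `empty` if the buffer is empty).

After op 1 (move_right): buffer="khwpxg" (len 6), cursors c1@1 c2@4 c3@5, authorship ......
After op 2 (delete): buffer="hwg" (len 3), cursors c1@0 c2@2 c3@2, authorship ...
After op 3 (move_left): buffer="hwg" (len 3), cursors c1@0 c2@1 c3@1, authorship ...
After op 4 (insert('t')): buffer="thttwg" (len 6), cursors c1@1 c2@4 c3@4, authorship 1.23..
After op 5 (add_cursor(4)): buffer="thttwg" (len 6), cursors c1@1 c2@4 c3@4 c4@4, authorship 1.23..
After op 6 (move_right): buffer="thttwg" (len 6), cursors c1@2 c2@5 c3@5 c4@5, authorship 1.23..

Answer: thttwg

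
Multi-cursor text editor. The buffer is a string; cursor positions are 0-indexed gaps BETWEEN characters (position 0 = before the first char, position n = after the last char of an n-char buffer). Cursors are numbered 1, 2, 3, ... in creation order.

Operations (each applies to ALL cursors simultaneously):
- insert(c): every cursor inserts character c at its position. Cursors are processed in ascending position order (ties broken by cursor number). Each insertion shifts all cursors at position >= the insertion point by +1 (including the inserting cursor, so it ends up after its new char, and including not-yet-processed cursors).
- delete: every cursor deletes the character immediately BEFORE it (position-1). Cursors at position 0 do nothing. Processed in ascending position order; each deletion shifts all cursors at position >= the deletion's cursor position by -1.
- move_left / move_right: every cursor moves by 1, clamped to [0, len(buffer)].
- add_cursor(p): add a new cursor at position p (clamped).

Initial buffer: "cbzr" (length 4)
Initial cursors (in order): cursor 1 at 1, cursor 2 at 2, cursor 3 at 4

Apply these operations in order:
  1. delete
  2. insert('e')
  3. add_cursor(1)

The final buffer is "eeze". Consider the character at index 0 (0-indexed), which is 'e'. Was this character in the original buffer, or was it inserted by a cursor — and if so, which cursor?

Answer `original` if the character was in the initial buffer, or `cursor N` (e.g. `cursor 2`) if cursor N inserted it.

Answer: cursor 1

Derivation:
After op 1 (delete): buffer="z" (len 1), cursors c1@0 c2@0 c3@1, authorship .
After op 2 (insert('e')): buffer="eeze" (len 4), cursors c1@2 c2@2 c3@4, authorship 12.3
After op 3 (add_cursor(1)): buffer="eeze" (len 4), cursors c4@1 c1@2 c2@2 c3@4, authorship 12.3
Authorship (.=original, N=cursor N): 1 2 . 3
Index 0: author = 1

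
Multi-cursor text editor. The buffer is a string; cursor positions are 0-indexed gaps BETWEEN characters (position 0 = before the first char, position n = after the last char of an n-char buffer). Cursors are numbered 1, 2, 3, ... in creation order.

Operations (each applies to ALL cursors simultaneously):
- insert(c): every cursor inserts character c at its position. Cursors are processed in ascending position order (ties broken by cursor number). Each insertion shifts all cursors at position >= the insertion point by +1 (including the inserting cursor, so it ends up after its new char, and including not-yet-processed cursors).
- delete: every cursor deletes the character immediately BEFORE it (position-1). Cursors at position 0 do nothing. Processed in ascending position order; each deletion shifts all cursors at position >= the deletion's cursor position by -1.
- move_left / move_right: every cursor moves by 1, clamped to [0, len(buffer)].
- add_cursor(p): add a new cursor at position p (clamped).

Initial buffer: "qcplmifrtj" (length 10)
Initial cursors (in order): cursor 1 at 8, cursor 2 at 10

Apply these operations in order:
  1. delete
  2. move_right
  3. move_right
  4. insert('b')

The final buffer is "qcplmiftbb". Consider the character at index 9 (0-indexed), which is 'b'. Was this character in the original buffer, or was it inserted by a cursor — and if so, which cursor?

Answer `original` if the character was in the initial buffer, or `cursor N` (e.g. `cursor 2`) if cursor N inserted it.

After op 1 (delete): buffer="qcplmift" (len 8), cursors c1@7 c2@8, authorship ........
After op 2 (move_right): buffer="qcplmift" (len 8), cursors c1@8 c2@8, authorship ........
After op 3 (move_right): buffer="qcplmift" (len 8), cursors c1@8 c2@8, authorship ........
After op 4 (insert('b')): buffer="qcplmiftbb" (len 10), cursors c1@10 c2@10, authorship ........12
Authorship (.=original, N=cursor N): . . . . . . . . 1 2
Index 9: author = 2

Answer: cursor 2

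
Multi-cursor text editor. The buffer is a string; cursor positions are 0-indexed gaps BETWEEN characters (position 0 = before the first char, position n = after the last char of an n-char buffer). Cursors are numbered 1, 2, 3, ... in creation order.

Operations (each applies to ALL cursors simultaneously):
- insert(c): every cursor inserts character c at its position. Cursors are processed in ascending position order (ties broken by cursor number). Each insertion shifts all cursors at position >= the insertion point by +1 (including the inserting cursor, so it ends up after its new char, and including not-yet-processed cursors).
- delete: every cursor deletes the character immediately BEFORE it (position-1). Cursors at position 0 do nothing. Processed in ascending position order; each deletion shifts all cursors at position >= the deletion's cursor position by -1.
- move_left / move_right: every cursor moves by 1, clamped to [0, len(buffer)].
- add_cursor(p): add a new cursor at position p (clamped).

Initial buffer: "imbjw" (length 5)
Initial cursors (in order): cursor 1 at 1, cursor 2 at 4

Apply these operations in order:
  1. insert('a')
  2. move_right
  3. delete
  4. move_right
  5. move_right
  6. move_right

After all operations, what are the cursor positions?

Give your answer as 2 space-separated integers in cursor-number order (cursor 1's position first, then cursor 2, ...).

After op 1 (insert('a')): buffer="iambjaw" (len 7), cursors c1@2 c2@6, authorship .1...2.
After op 2 (move_right): buffer="iambjaw" (len 7), cursors c1@3 c2@7, authorship .1...2.
After op 3 (delete): buffer="iabja" (len 5), cursors c1@2 c2@5, authorship .1..2
After op 4 (move_right): buffer="iabja" (len 5), cursors c1@3 c2@5, authorship .1..2
After op 5 (move_right): buffer="iabja" (len 5), cursors c1@4 c2@5, authorship .1..2
After op 6 (move_right): buffer="iabja" (len 5), cursors c1@5 c2@5, authorship .1..2

Answer: 5 5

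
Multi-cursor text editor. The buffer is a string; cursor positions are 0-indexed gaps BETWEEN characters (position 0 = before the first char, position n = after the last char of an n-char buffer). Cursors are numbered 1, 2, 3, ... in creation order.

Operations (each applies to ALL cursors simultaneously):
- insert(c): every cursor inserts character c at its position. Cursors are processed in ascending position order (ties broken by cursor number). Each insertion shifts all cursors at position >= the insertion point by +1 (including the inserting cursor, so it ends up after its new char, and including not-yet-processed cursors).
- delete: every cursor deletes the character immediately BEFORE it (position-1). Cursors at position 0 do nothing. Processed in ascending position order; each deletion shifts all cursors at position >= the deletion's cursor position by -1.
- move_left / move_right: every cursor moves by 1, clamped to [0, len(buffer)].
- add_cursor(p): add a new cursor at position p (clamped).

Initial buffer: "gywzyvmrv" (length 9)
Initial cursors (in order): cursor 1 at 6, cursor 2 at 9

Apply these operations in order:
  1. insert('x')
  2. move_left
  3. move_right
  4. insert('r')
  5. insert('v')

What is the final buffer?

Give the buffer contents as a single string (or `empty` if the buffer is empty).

Answer: gywzyvxrvmrvxrv

Derivation:
After op 1 (insert('x')): buffer="gywzyvxmrvx" (len 11), cursors c1@7 c2@11, authorship ......1...2
After op 2 (move_left): buffer="gywzyvxmrvx" (len 11), cursors c1@6 c2@10, authorship ......1...2
After op 3 (move_right): buffer="gywzyvxmrvx" (len 11), cursors c1@7 c2@11, authorship ......1...2
After op 4 (insert('r')): buffer="gywzyvxrmrvxr" (len 13), cursors c1@8 c2@13, authorship ......11...22
After op 5 (insert('v')): buffer="gywzyvxrvmrvxrv" (len 15), cursors c1@9 c2@15, authorship ......111...222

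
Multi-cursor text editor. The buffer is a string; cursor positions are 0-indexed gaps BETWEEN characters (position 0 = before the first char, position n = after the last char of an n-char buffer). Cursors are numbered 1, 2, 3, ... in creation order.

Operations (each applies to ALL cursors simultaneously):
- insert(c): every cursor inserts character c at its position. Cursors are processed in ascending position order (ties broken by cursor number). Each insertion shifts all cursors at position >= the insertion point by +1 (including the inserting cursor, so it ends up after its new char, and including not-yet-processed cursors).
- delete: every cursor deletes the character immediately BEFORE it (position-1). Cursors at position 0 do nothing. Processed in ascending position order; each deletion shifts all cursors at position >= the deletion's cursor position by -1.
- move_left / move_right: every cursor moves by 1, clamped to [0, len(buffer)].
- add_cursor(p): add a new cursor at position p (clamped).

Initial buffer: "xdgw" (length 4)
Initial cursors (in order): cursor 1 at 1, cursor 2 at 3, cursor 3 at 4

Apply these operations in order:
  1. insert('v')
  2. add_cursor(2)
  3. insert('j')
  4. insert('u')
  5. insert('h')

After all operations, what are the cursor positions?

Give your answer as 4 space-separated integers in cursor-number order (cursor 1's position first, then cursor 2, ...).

After op 1 (insert('v')): buffer="xvdgvwv" (len 7), cursors c1@2 c2@5 c3@7, authorship .1..2.3
After op 2 (add_cursor(2)): buffer="xvdgvwv" (len 7), cursors c1@2 c4@2 c2@5 c3@7, authorship .1..2.3
After op 3 (insert('j')): buffer="xvjjdgvjwvj" (len 11), cursors c1@4 c4@4 c2@8 c3@11, authorship .114..22.33
After op 4 (insert('u')): buffer="xvjjuudgvjuwvju" (len 15), cursors c1@6 c4@6 c2@11 c3@15, authorship .11414..222.333
After op 5 (insert('h')): buffer="xvjjuuhhdgvjuhwvjuh" (len 19), cursors c1@8 c4@8 c2@14 c3@19, authorship .1141414..2222.3333

Answer: 8 14 19 8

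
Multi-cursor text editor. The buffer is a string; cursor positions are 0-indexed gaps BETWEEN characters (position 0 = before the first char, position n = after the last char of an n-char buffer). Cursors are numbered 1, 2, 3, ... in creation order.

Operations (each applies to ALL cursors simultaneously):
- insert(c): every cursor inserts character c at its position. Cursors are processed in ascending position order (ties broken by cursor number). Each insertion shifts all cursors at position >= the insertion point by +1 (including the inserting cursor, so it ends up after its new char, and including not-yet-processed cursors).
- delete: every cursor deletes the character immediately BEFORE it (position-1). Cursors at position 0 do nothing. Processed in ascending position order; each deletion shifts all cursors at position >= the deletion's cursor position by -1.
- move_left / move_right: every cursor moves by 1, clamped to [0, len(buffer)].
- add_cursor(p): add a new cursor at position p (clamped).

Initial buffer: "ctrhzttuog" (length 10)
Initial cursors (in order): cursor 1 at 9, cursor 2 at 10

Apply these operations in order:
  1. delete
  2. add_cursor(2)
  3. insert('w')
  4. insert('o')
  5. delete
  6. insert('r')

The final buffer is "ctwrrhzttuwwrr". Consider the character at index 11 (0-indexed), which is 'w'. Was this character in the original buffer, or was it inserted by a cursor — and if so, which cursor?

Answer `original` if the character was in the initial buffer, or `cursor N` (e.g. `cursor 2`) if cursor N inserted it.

After op 1 (delete): buffer="ctrhzttu" (len 8), cursors c1@8 c2@8, authorship ........
After op 2 (add_cursor(2)): buffer="ctrhzttu" (len 8), cursors c3@2 c1@8 c2@8, authorship ........
After op 3 (insert('w')): buffer="ctwrhzttuww" (len 11), cursors c3@3 c1@11 c2@11, authorship ..3......12
After op 4 (insert('o')): buffer="ctworhzttuwwoo" (len 14), cursors c3@4 c1@14 c2@14, authorship ..33......1212
After op 5 (delete): buffer="ctwrhzttuww" (len 11), cursors c3@3 c1@11 c2@11, authorship ..3......12
After op 6 (insert('r')): buffer="ctwrrhzttuwwrr" (len 14), cursors c3@4 c1@14 c2@14, authorship ..33......1212
Authorship (.=original, N=cursor N): . . 3 3 . . . . . . 1 2 1 2
Index 11: author = 2

Answer: cursor 2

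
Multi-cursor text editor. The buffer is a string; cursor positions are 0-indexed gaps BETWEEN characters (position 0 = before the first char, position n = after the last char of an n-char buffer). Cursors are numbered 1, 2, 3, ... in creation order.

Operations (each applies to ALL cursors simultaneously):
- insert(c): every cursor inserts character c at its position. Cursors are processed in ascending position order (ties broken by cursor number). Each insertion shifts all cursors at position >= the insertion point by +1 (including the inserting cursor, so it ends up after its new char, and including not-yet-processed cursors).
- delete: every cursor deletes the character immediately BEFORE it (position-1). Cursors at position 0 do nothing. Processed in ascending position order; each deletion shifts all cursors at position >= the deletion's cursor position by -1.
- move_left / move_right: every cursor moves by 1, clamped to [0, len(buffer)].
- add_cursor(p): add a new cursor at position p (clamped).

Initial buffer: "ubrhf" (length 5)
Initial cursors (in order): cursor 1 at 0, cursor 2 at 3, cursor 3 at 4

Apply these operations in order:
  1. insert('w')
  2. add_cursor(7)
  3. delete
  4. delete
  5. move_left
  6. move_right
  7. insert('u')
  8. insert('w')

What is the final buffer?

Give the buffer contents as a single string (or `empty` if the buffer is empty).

Answer: fuuuuwwww

Derivation:
After op 1 (insert('w')): buffer="wubrwhwf" (len 8), cursors c1@1 c2@5 c3@7, authorship 1...2.3.
After op 2 (add_cursor(7)): buffer="wubrwhwf" (len 8), cursors c1@1 c2@5 c3@7 c4@7, authorship 1...2.3.
After op 3 (delete): buffer="ubrf" (len 4), cursors c1@0 c2@3 c3@3 c4@3, authorship ....
After op 4 (delete): buffer="f" (len 1), cursors c1@0 c2@0 c3@0 c4@0, authorship .
After op 5 (move_left): buffer="f" (len 1), cursors c1@0 c2@0 c3@0 c4@0, authorship .
After op 6 (move_right): buffer="f" (len 1), cursors c1@1 c2@1 c3@1 c4@1, authorship .
After op 7 (insert('u')): buffer="fuuuu" (len 5), cursors c1@5 c2@5 c3@5 c4@5, authorship .1234
After op 8 (insert('w')): buffer="fuuuuwwww" (len 9), cursors c1@9 c2@9 c3@9 c4@9, authorship .12341234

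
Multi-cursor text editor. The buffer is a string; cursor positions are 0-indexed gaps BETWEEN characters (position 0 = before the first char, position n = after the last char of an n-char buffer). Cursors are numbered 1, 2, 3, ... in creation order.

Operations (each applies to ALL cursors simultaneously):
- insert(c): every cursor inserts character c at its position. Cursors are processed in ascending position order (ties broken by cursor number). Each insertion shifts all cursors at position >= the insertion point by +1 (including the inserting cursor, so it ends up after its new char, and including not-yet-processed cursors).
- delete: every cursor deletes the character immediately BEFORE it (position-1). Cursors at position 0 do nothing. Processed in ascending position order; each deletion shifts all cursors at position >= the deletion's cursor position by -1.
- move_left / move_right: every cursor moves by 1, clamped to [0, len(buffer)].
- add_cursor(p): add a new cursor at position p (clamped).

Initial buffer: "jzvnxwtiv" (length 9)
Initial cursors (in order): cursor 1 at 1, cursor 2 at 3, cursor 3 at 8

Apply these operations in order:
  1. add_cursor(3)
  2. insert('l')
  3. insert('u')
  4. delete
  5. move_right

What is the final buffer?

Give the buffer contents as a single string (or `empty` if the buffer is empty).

Answer: jlzvllnxwtilv

Derivation:
After op 1 (add_cursor(3)): buffer="jzvnxwtiv" (len 9), cursors c1@1 c2@3 c4@3 c3@8, authorship .........
After op 2 (insert('l')): buffer="jlzvllnxwtilv" (len 13), cursors c1@2 c2@6 c4@6 c3@12, authorship .1..24.....3.
After op 3 (insert('u')): buffer="jluzvlluunxwtiluv" (len 17), cursors c1@3 c2@9 c4@9 c3@16, authorship .11..2424.....33.
After op 4 (delete): buffer="jlzvllnxwtilv" (len 13), cursors c1@2 c2@6 c4@6 c3@12, authorship .1..24.....3.
After op 5 (move_right): buffer="jlzvllnxwtilv" (len 13), cursors c1@3 c2@7 c4@7 c3@13, authorship .1..24.....3.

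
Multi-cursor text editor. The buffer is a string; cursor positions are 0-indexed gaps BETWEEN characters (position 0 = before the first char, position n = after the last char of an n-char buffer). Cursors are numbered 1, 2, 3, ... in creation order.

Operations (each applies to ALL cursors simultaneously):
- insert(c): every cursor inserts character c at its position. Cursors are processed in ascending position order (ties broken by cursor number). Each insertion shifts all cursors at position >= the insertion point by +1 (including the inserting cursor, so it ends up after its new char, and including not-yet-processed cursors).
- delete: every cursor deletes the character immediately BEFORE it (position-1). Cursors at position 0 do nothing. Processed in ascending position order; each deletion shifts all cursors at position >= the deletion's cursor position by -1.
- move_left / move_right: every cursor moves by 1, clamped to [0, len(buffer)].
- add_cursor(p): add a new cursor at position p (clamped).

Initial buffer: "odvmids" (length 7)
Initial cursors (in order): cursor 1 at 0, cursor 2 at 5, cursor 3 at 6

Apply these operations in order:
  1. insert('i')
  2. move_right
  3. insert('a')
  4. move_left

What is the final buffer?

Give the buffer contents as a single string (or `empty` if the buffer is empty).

Answer: ioadvmiidaisa

Derivation:
After op 1 (insert('i')): buffer="iodvmiidis" (len 10), cursors c1@1 c2@7 c3@9, authorship 1.....2.3.
After op 2 (move_right): buffer="iodvmiidis" (len 10), cursors c1@2 c2@8 c3@10, authorship 1.....2.3.
After op 3 (insert('a')): buffer="ioadvmiidaisa" (len 13), cursors c1@3 c2@10 c3@13, authorship 1.1....2.23.3
After op 4 (move_left): buffer="ioadvmiidaisa" (len 13), cursors c1@2 c2@9 c3@12, authorship 1.1....2.23.3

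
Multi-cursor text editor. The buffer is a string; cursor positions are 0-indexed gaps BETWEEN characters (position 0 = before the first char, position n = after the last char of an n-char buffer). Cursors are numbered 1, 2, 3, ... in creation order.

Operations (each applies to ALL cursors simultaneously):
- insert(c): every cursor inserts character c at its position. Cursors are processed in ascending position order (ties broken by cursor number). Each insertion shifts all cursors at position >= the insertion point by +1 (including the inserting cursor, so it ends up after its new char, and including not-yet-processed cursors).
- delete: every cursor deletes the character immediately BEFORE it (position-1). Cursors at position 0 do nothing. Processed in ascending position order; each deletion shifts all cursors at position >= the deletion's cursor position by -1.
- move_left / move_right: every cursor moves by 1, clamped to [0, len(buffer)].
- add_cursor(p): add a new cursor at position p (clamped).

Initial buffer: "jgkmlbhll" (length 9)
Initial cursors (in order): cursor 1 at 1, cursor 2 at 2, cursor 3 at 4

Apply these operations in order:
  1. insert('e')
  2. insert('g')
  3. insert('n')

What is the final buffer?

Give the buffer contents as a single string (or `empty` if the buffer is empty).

After op 1 (insert('e')): buffer="jegekmelbhll" (len 12), cursors c1@2 c2@4 c3@7, authorship .1.2..3.....
After op 2 (insert('g')): buffer="jeggegkmeglbhll" (len 15), cursors c1@3 c2@6 c3@10, authorship .11.22..33.....
After op 3 (insert('n')): buffer="jegngegnkmegnlbhll" (len 18), cursors c1@4 c2@8 c3@13, authorship .111.222..333.....

Answer: jegngegnkmegnlbhll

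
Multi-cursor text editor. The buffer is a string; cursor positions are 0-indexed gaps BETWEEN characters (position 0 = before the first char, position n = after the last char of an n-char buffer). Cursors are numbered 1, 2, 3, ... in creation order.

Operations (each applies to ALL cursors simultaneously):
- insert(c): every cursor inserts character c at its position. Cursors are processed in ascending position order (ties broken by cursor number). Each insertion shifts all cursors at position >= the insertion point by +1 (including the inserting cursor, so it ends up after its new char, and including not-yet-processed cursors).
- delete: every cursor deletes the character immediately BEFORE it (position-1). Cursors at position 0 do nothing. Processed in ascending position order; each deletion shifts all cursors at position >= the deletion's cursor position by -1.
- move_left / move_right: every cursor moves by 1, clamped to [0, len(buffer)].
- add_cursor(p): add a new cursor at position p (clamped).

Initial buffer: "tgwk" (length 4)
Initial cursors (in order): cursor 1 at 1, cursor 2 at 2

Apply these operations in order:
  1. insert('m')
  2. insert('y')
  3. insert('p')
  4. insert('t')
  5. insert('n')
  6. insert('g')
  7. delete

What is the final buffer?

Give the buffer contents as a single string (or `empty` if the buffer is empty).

After op 1 (insert('m')): buffer="tmgmwk" (len 6), cursors c1@2 c2@4, authorship .1.2..
After op 2 (insert('y')): buffer="tmygmywk" (len 8), cursors c1@3 c2@6, authorship .11.22..
After op 3 (insert('p')): buffer="tmypgmypwk" (len 10), cursors c1@4 c2@8, authorship .111.222..
After op 4 (insert('t')): buffer="tmyptgmyptwk" (len 12), cursors c1@5 c2@10, authorship .1111.2222..
After op 5 (insert('n')): buffer="tmyptngmyptnwk" (len 14), cursors c1@6 c2@12, authorship .11111.22222..
After op 6 (insert('g')): buffer="tmyptnggmyptngwk" (len 16), cursors c1@7 c2@14, authorship .111111.222222..
After op 7 (delete): buffer="tmyptngmyptnwk" (len 14), cursors c1@6 c2@12, authorship .11111.22222..

Answer: tmyptngmyptnwk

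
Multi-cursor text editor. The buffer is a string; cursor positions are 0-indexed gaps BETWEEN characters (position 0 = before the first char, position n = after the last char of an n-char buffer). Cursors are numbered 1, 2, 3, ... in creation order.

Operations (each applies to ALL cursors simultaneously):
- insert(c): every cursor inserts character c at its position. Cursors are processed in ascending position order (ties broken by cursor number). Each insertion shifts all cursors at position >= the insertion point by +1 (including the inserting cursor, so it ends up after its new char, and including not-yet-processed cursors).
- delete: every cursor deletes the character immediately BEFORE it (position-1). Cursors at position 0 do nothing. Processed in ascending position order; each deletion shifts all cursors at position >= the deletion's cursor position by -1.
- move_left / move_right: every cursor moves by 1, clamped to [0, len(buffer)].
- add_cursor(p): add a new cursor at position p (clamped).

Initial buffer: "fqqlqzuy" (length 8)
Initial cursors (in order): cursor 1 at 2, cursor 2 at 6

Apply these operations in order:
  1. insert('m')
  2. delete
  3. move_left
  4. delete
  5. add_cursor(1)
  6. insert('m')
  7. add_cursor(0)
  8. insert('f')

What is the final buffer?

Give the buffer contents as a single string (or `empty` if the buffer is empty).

Answer: fmfqmfqlmfzuy

Derivation:
After op 1 (insert('m')): buffer="fqmqlqzmuy" (len 10), cursors c1@3 c2@8, authorship ..1....2..
After op 2 (delete): buffer="fqqlqzuy" (len 8), cursors c1@2 c2@6, authorship ........
After op 3 (move_left): buffer="fqqlqzuy" (len 8), cursors c1@1 c2@5, authorship ........
After op 4 (delete): buffer="qqlzuy" (len 6), cursors c1@0 c2@3, authorship ......
After op 5 (add_cursor(1)): buffer="qqlzuy" (len 6), cursors c1@0 c3@1 c2@3, authorship ......
After op 6 (insert('m')): buffer="mqmqlmzuy" (len 9), cursors c1@1 c3@3 c2@6, authorship 1.3..2...
After op 7 (add_cursor(0)): buffer="mqmqlmzuy" (len 9), cursors c4@0 c1@1 c3@3 c2@6, authorship 1.3..2...
After op 8 (insert('f')): buffer="fmfqmfqlmfzuy" (len 13), cursors c4@1 c1@3 c3@6 c2@10, authorship 411.33..22...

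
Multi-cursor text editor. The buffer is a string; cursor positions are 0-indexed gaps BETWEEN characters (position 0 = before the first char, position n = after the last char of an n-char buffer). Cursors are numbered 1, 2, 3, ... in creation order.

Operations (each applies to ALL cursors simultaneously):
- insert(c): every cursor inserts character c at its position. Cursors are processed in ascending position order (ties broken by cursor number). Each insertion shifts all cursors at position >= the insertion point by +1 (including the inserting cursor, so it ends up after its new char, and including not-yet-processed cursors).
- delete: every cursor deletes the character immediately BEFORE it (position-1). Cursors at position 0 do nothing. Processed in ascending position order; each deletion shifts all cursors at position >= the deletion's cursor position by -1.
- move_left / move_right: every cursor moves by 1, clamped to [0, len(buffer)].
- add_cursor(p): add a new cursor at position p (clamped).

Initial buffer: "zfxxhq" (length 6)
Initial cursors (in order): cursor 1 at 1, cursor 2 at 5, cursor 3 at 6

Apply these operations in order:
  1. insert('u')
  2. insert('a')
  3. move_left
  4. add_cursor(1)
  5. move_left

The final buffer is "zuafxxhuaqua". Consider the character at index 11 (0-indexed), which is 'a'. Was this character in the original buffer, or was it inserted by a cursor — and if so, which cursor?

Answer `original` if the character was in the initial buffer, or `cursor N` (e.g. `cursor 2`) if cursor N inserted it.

Answer: cursor 3

Derivation:
After op 1 (insert('u')): buffer="zufxxhuqu" (len 9), cursors c1@2 c2@7 c3@9, authorship .1....2.3
After op 2 (insert('a')): buffer="zuafxxhuaqua" (len 12), cursors c1@3 c2@9 c3@12, authorship .11....22.33
After op 3 (move_left): buffer="zuafxxhuaqua" (len 12), cursors c1@2 c2@8 c3@11, authorship .11....22.33
After op 4 (add_cursor(1)): buffer="zuafxxhuaqua" (len 12), cursors c4@1 c1@2 c2@8 c3@11, authorship .11....22.33
After op 5 (move_left): buffer="zuafxxhuaqua" (len 12), cursors c4@0 c1@1 c2@7 c3@10, authorship .11....22.33
Authorship (.=original, N=cursor N): . 1 1 . . . . 2 2 . 3 3
Index 11: author = 3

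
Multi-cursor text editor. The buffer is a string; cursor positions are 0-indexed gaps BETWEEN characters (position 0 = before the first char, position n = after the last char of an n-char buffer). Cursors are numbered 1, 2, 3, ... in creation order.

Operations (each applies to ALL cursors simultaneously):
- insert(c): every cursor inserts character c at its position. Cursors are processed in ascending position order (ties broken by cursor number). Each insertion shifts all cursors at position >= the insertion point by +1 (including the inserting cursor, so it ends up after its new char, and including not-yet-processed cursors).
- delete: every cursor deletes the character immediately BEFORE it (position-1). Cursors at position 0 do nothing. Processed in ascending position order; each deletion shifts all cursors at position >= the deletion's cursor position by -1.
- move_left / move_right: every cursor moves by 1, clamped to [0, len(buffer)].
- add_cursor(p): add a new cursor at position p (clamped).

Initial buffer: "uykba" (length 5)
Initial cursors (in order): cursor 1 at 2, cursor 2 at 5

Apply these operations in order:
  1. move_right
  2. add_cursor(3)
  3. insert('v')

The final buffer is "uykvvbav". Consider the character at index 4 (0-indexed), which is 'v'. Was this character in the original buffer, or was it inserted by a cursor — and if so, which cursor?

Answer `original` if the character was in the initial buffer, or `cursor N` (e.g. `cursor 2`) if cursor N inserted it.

After op 1 (move_right): buffer="uykba" (len 5), cursors c1@3 c2@5, authorship .....
After op 2 (add_cursor(3)): buffer="uykba" (len 5), cursors c1@3 c3@3 c2@5, authorship .....
After op 3 (insert('v')): buffer="uykvvbav" (len 8), cursors c1@5 c3@5 c2@8, authorship ...13..2
Authorship (.=original, N=cursor N): . . . 1 3 . . 2
Index 4: author = 3

Answer: cursor 3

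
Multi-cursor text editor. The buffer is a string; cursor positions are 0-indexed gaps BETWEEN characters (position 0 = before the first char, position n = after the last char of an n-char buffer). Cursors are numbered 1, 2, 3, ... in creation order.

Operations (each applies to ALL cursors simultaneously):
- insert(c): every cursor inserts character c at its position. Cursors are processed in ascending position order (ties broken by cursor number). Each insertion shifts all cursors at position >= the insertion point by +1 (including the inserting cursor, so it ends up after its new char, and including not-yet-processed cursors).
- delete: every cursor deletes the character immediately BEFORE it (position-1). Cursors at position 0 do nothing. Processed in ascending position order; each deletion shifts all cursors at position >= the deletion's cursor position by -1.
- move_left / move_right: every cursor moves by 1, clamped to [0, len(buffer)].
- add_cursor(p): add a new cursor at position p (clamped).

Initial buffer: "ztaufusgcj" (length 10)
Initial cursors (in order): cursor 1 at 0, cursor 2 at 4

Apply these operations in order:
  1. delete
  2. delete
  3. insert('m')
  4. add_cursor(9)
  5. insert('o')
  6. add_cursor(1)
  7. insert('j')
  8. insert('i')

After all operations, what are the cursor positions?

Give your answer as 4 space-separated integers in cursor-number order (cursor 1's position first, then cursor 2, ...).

After op 1 (delete): buffer="ztafusgcj" (len 9), cursors c1@0 c2@3, authorship .........
After op 2 (delete): buffer="ztfusgcj" (len 8), cursors c1@0 c2@2, authorship ........
After op 3 (insert('m')): buffer="mztmfusgcj" (len 10), cursors c1@1 c2@4, authorship 1..2......
After op 4 (add_cursor(9)): buffer="mztmfusgcj" (len 10), cursors c1@1 c2@4 c3@9, authorship 1..2......
After op 5 (insert('o')): buffer="moztmofusgcoj" (len 13), cursors c1@2 c2@6 c3@12, authorship 11..22.....3.
After op 6 (add_cursor(1)): buffer="moztmofusgcoj" (len 13), cursors c4@1 c1@2 c2@6 c3@12, authorship 11..22.....3.
After op 7 (insert('j')): buffer="mjojztmojfusgcojj" (len 17), cursors c4@2 c1@4 c2@9 c3@16, authorship 1411..222.....33.
After op 8 (insert('i')): buffer="mjiojiztmojifusgcojij" (len 21), cursors c4@3 c1@6 c2@12 c3@20, authorship 144111..2222.....333.

Answer: 6 12 20 3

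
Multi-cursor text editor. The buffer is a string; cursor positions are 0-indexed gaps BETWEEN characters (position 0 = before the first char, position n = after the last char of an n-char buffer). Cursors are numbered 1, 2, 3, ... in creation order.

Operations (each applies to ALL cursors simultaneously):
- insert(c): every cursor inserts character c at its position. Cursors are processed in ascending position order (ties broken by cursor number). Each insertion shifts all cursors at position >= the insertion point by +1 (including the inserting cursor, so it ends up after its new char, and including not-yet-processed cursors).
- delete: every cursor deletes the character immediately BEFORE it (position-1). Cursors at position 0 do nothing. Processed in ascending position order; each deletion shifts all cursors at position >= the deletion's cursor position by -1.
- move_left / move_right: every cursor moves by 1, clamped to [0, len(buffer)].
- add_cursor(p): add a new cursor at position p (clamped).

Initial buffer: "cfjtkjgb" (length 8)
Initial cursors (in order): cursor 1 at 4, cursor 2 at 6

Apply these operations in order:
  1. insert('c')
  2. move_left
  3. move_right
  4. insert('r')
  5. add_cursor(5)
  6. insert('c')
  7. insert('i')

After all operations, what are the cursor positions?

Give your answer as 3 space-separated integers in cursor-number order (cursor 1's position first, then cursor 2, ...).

Answer: 10 16 7

Derivation:
After op 1 (insert('c')): buffer="cfjtckjcgb" (len 10), cursors c1@5 c2@8, authorship ....1..2..
After op 2 (move_left): buffer="cfjtckjcgb" (len 10), cursors c1@4 c2@7, authorship ....1..2..
After op 3 (move_right): buffer="cfjtckjcgb" (len 10), cursors c1@5 c2@8, authorship ....1..2..
After op 4 (insert('r')): buffer="cfjtcrkjcrgb" (len 12), cursors c1@6 c2@10, authorship ....11..22..
After op 5 (add_cursor(5)): buffer="cfjtcrkjcrgb" (len 12), cursors c3@5 c1@6 c2@10, authorship ....11..22..
After op 6 (insert('c')): buffer="cfjtccrckjcrcgb" (len 15), cursors c3@6 c1@8 c2@13, authorship ....1311..222..
After op 7 (insert('i')): buffer="cfjtccircikjcrcigb" (len 18), cursors c3@7 c1@10 c2@16, authorship ....133111..2222..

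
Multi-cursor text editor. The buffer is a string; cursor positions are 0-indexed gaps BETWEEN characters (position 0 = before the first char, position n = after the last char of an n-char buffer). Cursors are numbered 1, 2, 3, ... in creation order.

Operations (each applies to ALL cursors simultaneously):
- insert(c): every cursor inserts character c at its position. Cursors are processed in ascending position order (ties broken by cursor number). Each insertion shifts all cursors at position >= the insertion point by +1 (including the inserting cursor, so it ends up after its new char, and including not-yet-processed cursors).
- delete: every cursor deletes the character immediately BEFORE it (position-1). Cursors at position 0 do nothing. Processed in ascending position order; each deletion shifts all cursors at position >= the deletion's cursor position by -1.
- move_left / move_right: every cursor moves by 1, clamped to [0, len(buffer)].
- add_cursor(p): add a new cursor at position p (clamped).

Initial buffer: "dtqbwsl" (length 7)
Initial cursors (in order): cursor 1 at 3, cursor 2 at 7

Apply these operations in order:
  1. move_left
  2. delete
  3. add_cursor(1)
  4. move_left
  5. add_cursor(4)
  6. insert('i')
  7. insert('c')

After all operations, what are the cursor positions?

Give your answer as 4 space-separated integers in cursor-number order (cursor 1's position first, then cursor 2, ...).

After op 1 (move_left): buffer="dtqbwsl" (len 7), cursors c1@2 c2@6, authorship .......
After op 2 (delete): buffer="dqbwl" (len 5), cursors c1@1 c2@4, authorship .....
After op 3 (add_cursor(1)): buffer="dqbwl" (len 5), cursors c1@1 c3@1 c2@4, authorship .....
After op 4 (move_left): buffer="dqbwl" (len 5), cursors c1@0 c3@0 c2@3, authorship .....
After op 5 (add_cursor(4)): buffer="dqbwl" (len 5), cursors c1@0 c3@0 c2@3 c4@4, authorship .....
After op 6 (insert('i')): buffer="iidqbiwil" (len 9), cursors c1@2 c3@2 c2@6 c4@8, authorship 13...2.4.
After op 7 (insert('c')): buffer="iiccdqbicwicl" (len 13), cursors c1@4 c3@4 c2@9 c4@12, authorship 1313...22.44.

Answer: 4 9 4 12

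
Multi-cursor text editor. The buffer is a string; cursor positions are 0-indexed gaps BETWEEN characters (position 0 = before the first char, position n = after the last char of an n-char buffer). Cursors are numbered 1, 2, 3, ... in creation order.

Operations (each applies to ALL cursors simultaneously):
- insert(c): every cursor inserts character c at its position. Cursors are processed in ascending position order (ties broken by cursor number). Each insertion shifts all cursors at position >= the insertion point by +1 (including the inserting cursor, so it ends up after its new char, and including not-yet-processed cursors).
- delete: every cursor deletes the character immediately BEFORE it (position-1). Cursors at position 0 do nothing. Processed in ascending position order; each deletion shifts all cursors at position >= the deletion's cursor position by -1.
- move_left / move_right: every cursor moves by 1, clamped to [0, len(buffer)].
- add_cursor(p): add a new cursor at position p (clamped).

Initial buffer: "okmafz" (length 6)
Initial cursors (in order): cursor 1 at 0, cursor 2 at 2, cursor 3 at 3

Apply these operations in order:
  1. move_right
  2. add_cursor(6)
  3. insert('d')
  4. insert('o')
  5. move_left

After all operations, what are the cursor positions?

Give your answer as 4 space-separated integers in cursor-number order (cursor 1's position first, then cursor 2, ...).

Answer: 2 6 9 13

Derivation:
After op 1 (move_right): buffer="okmafz" (len 6), cursors c1@1 c2@3 c3@4, authorship ......
After op 2 (add_cursor(6)): buffer="okmafz" (len 6), cursors c1@1 c2@3 c3@4 c4@6, authorship ......
After op 3 (insert('d')): buffer="odkmdadfzd" (len 10), cursors c1@2 c2@5 c3@7 c4@10, authorship .1..2.3..4
After op 4 (insert('o')): buffer="odokmdoadofzdo" (len 14), cursors c1@3 c2@7 c3@10 c4@14, authorship .11..22.33..44
After op 5 (move_left): buffer="odokmdoadofzdo" (len 14), cursors c1@2 c2@6 c3@9 c4@13, authorship .11..22.33..44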